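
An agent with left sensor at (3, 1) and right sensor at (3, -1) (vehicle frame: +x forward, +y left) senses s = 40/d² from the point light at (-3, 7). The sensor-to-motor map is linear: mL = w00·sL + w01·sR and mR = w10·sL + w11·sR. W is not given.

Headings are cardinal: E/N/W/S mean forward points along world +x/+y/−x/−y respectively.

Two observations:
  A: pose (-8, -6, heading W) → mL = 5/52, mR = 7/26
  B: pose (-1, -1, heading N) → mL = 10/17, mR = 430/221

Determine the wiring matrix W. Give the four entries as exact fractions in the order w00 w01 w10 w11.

0 1/2 1/2 1

obs A: pose=(-8,-6,W) → sL=2/13, sR=5/26, mL=5/52, mR=7/26
obs B: pose=(-1,-1,N) → sL=20/13, sR=20/17, mL=10/17, mR=430/221
sensor matrix S = [[2/13, 5/26], [20/13, 20/17]]; det S = -330/2873
solve [mL_A; mL_B] = S·[w00; w01] and [mR_A; mR_B] = S·[w10; w11]:
  w00 = 0, w01 = 1/2, w10 = 1/2, w11 = 1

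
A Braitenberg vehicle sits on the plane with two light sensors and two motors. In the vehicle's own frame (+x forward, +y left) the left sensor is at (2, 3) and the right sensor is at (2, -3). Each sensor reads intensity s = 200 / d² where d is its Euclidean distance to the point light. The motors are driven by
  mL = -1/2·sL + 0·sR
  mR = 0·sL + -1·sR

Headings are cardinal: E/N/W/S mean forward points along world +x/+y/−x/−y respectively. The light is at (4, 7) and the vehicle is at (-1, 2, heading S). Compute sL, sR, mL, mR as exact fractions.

left sensor world pos  = (2, 0); dL² = 53
right sensor world pos = (-4, 0); dR² = 113
sL = 200/53 = 200/53
sR = 200/113 = 200/113
mL = -1/2·sL + 0·sR = -100/53
mR = 0·sL + -1·sR = -200/113

200/53 200/113 -100/53 -200/113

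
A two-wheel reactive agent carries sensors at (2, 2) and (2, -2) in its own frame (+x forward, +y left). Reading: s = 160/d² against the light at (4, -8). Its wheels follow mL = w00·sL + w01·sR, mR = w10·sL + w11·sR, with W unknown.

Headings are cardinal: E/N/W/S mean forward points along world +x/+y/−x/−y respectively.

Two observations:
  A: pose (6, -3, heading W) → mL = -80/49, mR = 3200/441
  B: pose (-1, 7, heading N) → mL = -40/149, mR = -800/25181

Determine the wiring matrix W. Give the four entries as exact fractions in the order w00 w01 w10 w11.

0 -1/2 1/2 -1/2

obs A: pose=(6,-3,W) → sL=160/9, sR=160/49, mL=-80/49, mR=3200/441
obs B: pose=(-1,7,N) → sL=80/169, sR=80/149, mL=-40/149, mR=-800/25181
sensor matrix S = [[160/9, 160/49], [80/169, 80/149]]; det S = 88832000/11104821
solve [mL_A; mL_B] = S·[w00; w01] and [mR_A; mR_B] = S·[w10; w11]:
  w00 = 0, w01 = -1/2, w10 = 1/2, w11 = -1/2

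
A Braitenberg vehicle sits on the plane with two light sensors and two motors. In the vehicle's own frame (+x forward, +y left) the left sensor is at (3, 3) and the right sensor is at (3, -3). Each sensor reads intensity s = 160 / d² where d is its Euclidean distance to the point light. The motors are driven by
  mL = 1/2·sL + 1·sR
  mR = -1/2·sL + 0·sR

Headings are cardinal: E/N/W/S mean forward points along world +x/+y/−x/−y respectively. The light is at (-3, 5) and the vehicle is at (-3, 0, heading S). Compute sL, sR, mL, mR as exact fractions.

160/73 160/73 240/73 -80/73

left sensor world pos  = (0, -3); dL² = 73
right sensor world pos = (-6, -3); dR² = 73
sL = 160/73 = 160/73
sR = 160/73 = 160/73
mL = 1/2·sL + 1·sR = 240/73
mR = -1/2·sL + 0·sR = -80/73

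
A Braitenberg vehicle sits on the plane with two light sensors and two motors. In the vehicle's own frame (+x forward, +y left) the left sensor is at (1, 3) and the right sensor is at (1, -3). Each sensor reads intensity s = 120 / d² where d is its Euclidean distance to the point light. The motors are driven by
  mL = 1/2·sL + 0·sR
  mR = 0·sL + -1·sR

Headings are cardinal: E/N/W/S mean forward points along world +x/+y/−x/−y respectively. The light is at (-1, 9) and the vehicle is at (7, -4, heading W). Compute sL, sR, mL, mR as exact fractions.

24/61 120/149 12/61 -120/149

left sensor world pos  = (6, -7); dL² = 305
right sensor world pos = (6, -1); dR² = 149
sL = 120/305 = 24/61
sR = 120/149 = 120/149
mL = 1/2·sL + 0·sR = 12/61
mR = 0·sL + -1·sR = -120/149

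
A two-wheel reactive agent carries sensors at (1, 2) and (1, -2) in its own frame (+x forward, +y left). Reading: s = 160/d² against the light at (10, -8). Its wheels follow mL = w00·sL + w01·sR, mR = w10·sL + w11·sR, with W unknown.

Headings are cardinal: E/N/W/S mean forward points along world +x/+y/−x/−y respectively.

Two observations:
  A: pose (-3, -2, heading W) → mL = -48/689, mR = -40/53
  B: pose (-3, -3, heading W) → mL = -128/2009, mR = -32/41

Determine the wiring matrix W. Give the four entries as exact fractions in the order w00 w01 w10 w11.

-1/2 1/2 -1 0

obs A: pose=(-3,-2,W) → sL=40/53, sR=8/13, mL=-48/689, mR=-40/53
obs B: pose=(-3,-3,W) → sL=32/41, sR=32/49, mL=-128/2009, mR=-32/41
sensor matrix S = [[40/53, 8/13], [32/41, 32/49]]; det S = 17408/1384201
solve [mL_A; mL_B] = S·[w00; w01] and [mR_A; mR_B] = S·[w10; w11]:
  w00 = -1/2, w01 = 1/2, w10 = -1, w11 = 0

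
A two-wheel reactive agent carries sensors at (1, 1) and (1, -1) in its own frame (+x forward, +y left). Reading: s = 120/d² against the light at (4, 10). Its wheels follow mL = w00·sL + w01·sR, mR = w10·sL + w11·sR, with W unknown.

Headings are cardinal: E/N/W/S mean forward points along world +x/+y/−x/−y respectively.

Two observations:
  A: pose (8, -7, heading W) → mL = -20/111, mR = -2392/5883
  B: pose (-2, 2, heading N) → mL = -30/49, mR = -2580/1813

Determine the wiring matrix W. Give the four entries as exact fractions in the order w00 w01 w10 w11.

-1/2 0 -1/2 -1/2

obs A: pose=(8,-7,W) → sL=40/111, sR=24/53, mL=-20/111, mR=-2392/5883
obs B: pose=(-2,2,N) → sL=60/49, sR=60/37, mL=-30/49, mR=-2580/1813
sensor matrix S = [[40/111, 24/53], [60/49, 60/37]]; det S = 106240/3555293
solve [mL_A; mL_B] = S·[w00; w01] and [mR_A; mR_B] = S·[w10; w11]:
  w00 = -1/2, w01 = 0, w10 = -1/2, w11 = -1/2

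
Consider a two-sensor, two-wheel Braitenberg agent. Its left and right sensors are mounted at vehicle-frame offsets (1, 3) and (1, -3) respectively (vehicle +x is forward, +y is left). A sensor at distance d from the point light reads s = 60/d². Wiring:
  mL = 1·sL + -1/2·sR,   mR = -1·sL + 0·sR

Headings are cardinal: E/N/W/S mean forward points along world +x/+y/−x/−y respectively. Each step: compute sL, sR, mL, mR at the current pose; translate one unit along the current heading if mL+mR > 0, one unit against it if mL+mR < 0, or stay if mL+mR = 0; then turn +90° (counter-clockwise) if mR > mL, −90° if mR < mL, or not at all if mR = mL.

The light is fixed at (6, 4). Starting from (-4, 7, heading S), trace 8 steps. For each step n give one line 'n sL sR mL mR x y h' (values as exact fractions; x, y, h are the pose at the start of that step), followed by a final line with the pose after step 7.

n=0: pose=(-4,7,S); sL=60/53, sR=60/173; mL=8790/9169, mR=-60/53; mL+mR=-30/173 → advance -1; mR−mL=-19170/9169 → turn -1·90°
n=1: pose=(-4,8,W); sL=30/61, sR=6/17; mL=327/1037, mR=-30/61; mL+mR=-3/17 → advance -1; mR−mL=-837/1037 → turn -1·90°
n=2: pose=(-3,8,N); sL=60/169, sR=60/61; mL=-1410/10309, mR=-60/169; mL+mR=-30/61 → advance -1; mR−mL=-2250/10309 → turn -1·90°
n=3: pose=(-3,7,E); sL=3/5, sR=15/16; mL=21/160, mR=-3/5; mL+mR=-15/32 → advance -1; mR−mL=-117/160 → turn -1·90°
n=4: pose=(-4,7,S); sL=60/53, sR=60/173; mL=8790/9169, mR=-60/53; mL+mR=-30/173 → advance -1; mR−mL=-19170/9169 → turn -1·90°
n=5: pose=(-4,8,W); sL=30/61, sR=6/17; mL=327/1037, mR=-30/61; mL+mR=-3/17 → advance -1; mR−mL=-837/1037 → turn -1·90°
n=6: pose=(-3,8,N); sL=60/169, sR=60/61; mL=-1410/10309, mR=-60/169; mL+mR=-30/61 → advance -1; mR−mL=-2250/10309 → turn -1·90°
n=7: pose=(-3,7,E); sL=3/5, sR=15/16; mL=21/160, mR=-3/5; mL+mR=-15/32 → advance -1; mR−mL=-117/160 → turn -1·90°

0 60/53 60/173 8790/9169 -60/53 -4 7 S
1 30/61 6/17 327/1037 -30/61 -4 8 W
2 60/169 60/61 -1410/10309 -60/169 -3 8 N
3 3/5 15/16 21/160 -3/5 -3 7 E
4 60/53 60/173 8790/9169 -60/53 -4 7 S
5 30/61 6/17 327/1037 -30/61 -4 8 W
6 60/169 60/61 -1410/10309 -60/169 -3 8 N
7 3/5 15/16 21/160 -3/5 -3 7 E
final -4 7 S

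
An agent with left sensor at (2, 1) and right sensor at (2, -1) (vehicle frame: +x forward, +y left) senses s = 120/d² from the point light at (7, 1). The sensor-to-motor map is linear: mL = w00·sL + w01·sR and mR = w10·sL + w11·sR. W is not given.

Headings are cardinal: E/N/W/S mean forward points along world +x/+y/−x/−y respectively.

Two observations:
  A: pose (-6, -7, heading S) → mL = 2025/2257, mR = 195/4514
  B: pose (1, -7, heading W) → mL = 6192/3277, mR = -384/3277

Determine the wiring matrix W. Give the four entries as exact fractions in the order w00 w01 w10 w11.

1 1 1/2 -1/2

obs A: pose=(-6,-7,S) → sL=30/61, sR=15/37, mL=2025/2257, mR=195/4514
obs B: pose=(1,-7,W) → sL=24/29, sR=120/113, mL=6192/3277, mR=-384/3277
sensor matrix S = [[30/61, 15/37], [24/29, 120/113]]; det S = 1381320/7396189
solve [mL_A; mL_B] = S·[w00; w01] and [mR_A; mR_B] = S·[w10; w11]:
  w00 = 1, w01 = 1, w10 = 1/2, w11 = -1/2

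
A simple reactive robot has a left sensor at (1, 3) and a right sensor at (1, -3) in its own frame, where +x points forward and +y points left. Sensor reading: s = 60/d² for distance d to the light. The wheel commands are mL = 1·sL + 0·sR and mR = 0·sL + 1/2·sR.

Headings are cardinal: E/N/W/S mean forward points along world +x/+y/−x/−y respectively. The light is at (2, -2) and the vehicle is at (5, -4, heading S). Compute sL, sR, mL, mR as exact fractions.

left sensor world pos  = (8, -5); dL² = 45
right sensor world pos = (2, -5); dR² = 9
sL = 60/45 = 4/3
sR = 60/9 = 20/3
mL = 1·sL + 0·sR = 4/3
mR = 0·sL + 1/2·sR = 10/3

4/3 20/3 4/3 10/3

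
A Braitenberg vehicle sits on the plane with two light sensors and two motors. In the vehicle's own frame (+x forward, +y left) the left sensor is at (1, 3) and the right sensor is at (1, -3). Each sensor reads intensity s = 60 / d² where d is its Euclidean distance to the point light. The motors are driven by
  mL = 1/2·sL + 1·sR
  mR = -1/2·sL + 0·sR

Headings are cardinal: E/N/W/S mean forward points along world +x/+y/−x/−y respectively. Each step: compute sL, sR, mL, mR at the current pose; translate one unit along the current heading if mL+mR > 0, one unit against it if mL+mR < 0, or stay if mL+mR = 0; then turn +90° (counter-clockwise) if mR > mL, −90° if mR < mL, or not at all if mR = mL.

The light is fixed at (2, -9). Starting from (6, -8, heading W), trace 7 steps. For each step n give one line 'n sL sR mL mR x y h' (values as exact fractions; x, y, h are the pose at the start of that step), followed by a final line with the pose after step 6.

n=0: pose=(6,-8,W); sL=60/13, sR=12/5; mL=306/65, mR=-30/13; mL+mR=12/5 → advance +1; mR−mL=-456/65 → turn -1·90°
n=1: pose=(5,-8,N); sL=15, sR=3/2; mL=9, mR=-15/2; mL+mR=3/2 → advance +1; mR−mL=-33/2 → turn -1·90°
n=2: pose=(5,-7,E); sL=60/41, sR=60/17; mL=2970/697, mR=-30/41; mL+mR=60/17 → advance +1; mR−mL=-3480/697 → turn -1·90°
n=3: pose=(6,-7,S); sL=6/5, sR=30; mL=153/5, mR=-3/5; mL+mR=30 → advance +1; mR−mL=-156/5 → turn -1·90°
n=4: pose=(6,-8,W); sL=60/13, sR=12/5; mL=306/65, mR=-30/13; mL+mR=12/5 → advance +1; mR−mL=-456/65 → turn -1·90°
n=5: pose=(5,-8,N); sL=15, sR=3/2; mL=9, mR=-15/2; mL+mR=3/2 → advance +1; mR−mL=-33/2 → turn -1·90°
n=6: pose=(5,-7,E); sL=60/41, sR=60/17; mL=2970/697, mR=-30/41; mL+mR=60/17 → advance +1; mR−mL=-3480/697 → turn -1·90°

0 60/13 12/5 306/65 -30/13 6 -8 W
1 15 3/2 9 -15/2 5 -8 N
2 60/41 60/17 2970/697 -30/41 5 -7 E
3 6/5 30 153/5 -3/5 6 -7 S
4 60/13 12/5 306/65 -30/13 6 -8 W
5 15 3/2 9 -15/2 5 -8 N
6 60/41 60/17 2970/697 -30/41 5 -7 E
final 6 -7 S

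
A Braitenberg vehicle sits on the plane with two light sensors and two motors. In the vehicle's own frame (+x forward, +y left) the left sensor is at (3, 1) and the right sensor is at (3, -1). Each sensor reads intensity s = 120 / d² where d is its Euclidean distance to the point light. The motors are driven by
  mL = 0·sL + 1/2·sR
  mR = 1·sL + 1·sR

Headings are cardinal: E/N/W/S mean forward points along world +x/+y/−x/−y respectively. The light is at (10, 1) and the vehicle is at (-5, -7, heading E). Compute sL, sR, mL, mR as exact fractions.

120/193 8/15 4/15 3344/2895

left sensor world pos  = (-2, -6); dL² = 193
right sensor world pos = (-2, -8); dR² = 225
sL = 120/193 = 120/193
sR = 120/225 = 8/15
mL = 0·sL + 1/2·sR = 4/15
mR = 1·sL + 1·sR = 3344/2895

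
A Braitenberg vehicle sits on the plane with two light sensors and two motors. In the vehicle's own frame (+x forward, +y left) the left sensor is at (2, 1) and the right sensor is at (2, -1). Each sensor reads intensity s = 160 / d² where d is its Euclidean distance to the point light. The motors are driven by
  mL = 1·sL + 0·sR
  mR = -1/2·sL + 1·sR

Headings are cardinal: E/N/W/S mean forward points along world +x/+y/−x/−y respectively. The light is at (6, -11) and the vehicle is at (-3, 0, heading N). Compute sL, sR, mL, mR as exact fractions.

160/269 160/233 160/269 24400/62677

left sensor world pos  = (-4, 2); dL² = 269
right sensor world pos = (-2, 2); dR² = 233
sL = 160/269 = 160/269
sR = 160/233 = 160/233
mL = 1·sL + 0·sR = 160/269
mR = -1/2·sL + 1·sR = 24400/62677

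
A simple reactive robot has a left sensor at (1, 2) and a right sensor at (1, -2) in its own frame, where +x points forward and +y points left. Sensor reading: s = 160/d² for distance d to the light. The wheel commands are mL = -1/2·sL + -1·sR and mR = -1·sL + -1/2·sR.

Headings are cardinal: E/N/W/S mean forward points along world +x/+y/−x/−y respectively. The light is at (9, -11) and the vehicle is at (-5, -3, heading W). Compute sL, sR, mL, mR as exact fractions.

160/261 32/65 -13552/16965 -14576/16965

left sensor world pos  = (-6, -5); dL² = 261
right sensor world pos = (-6, -1); dR² = 325
sL = 160/261 = 160/261
sR = 160/325 = 32/65
mL = -1/2·sL + -1·sR = -13552/16965
mR = -1·sL + -1/2·sR = -14576/16965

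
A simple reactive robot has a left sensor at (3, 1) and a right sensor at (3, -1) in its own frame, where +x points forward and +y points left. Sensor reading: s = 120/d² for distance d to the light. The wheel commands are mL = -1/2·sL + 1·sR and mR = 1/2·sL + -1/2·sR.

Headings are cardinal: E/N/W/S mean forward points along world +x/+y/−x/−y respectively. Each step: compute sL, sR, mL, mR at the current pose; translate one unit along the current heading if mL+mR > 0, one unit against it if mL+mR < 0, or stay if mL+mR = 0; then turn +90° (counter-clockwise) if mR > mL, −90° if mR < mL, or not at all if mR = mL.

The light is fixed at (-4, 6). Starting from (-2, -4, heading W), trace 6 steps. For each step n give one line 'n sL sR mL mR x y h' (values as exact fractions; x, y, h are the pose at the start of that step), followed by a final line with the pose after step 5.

0 60/61 60/41 2430/2501 -600/2501 -2 -4 W
1 120/49 120/53 2700/2597 240/2597 -3 -4 N
2 3/2 30/29 33/116 27/116 -3 -3 E
3 40/51 24/29 644/1479 -32/1479 -2 -3 S
4 60/61 60/41 2430/2501 -600/2501 -2 -4 W
5 120/49 120/53 2700/2597 240/2597 -3 -4 N
final -3 -3 E

n=0: pose=(-2,-4,W); sL=60/61, sR=60/41; mL=2430/2501, mR=-600/2501; mL+mR=30/41 → advance +1; mR−mL=-3030/2501 → turn -1·90°
n=1: pose=(-3,-4,N); sL=120/49, sR=120/53; mL=2700/2597, mR=240/2597; mL+mR=60/53 → advance +1; mR−mL=-2460/2597 → turn -1·90°
n=2: pose=(-3,-3,E); sL=3/2, sR=30/29; mL=33/116, mR=27/116; mL+mR=15/29 → advance +1; mR−mL=-3/58 → turn -1·90°
n=3: pose=(-2,-3,S); sL=40/51, sR=24/29; mL=644/1479, mR=-32/1479; mL+mR=12/29 → advance +1; mR−mL=-676/1479 → turn -1·90°
n=4: pose=(-2,-4,W); sL=60/61, sR=60/41; mL=2430/2501, mR=-600/2501; mL+mR=30/41 → advance +1; mR−mL=-3030/2501 → turn -1·90°
n=5: pose=(-3,-4,N); sL=120/49, sR=120/53; mL=2700/2597, mR=240/2597; mL+mR=60/53 → advance +1; mR−mL=-2460/2597 → turn -1·90°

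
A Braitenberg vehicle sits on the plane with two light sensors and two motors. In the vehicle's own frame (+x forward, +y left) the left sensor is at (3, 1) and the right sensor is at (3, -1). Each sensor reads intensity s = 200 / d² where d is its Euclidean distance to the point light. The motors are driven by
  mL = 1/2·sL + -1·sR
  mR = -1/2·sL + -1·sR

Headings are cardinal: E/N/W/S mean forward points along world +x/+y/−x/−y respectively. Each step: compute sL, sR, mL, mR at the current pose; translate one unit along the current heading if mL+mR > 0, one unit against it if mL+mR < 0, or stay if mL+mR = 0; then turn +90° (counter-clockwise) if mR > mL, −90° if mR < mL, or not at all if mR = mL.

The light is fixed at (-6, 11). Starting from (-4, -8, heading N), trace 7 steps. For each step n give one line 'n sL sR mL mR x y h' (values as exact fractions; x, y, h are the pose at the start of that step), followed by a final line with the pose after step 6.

0 200/257 40/53 -4980/13621 -15580/13621 -4 -8 N
1 100/193 100/233 -7650/44969 -30950/44969 -4 -9 E
2 200/533 200/529 -53700/281957 -159500/281957 -5 -9 S
3 50/101 25/41 -1500/4141 -3550/4141 -5 -8 W
4 200/257 40/53 -4980/13621 -15580/13621 -4 -8 N
5 100/193 100/233 -7650/44969 -30950/44969 -4 -9 E
6 200/533 200/529 -53700/281957 -159500/281957 -5 -9 S
final -5 -8 W

n=0: pose=(-4,-8,N); sL=200/257, sR=40/53; mL=-4980/13621, mR=-15580/13621; mL+mR=-80/53 → advance -1; mR−mL=-200/257 → turn -1·90°
n=1: pose=(-4,-9,E); sL=100/193, sR=100/233; mL=-7650/44969, mR=-30950/44969; mL+mR=-200/233 → advance -1; mR−mL=-100/193 → turn -1·90°
n=2: pose=(-5,-9,S); sL=200/533, sR=200/529; mL=-53700/281957, mR=-159500/281957; mL+mR=-400/529 → advance -1; mR−mL=-200/533 → turn -1·90°
n=3: pose=(-5,-8,W); sL=50/101, sR=25/41; mL=-1500/4141, mR=-3550/4141; mL+mR=-50/41 → advance -1; mR−mL=-50/101 → turn -1·90°
n=4: pose=(-4,-8,N); sL=200/257, sR=40/53; mL=-4980/13621, mR=-15580/13621; mL+mR=-80/53 → advance -1; mR−mL=-200/257 → turn -1·90°
n=5: pose=(-4,-9,E); sL=100/193, sR=100/233; mL=-7650/44969, mR=-30950/44969; mL+mR=-200/233 → advance -1; mR−mL=-100/193 → turn -1·90°
n=6: pose=(-5,-9,S); sL=200/533, sR=200/529; mL=-53700/281957, mR=-159500/281957; mL+mR=-400/529 → advance -1; mR−mL=-200/533 → turn -1·90°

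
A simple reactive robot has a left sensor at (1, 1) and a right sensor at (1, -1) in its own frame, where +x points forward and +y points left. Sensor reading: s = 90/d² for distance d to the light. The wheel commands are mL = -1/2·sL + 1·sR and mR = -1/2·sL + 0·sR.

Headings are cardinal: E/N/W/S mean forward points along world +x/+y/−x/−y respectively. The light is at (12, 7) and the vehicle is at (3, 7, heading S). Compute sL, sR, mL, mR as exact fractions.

left sensor world pos  = (4, 6); dL² = 65
right sensor world pos = (2, 6); dR² = 101
sL = 90/65 = 18/13
sR = 90/101 = 90/101
mL = -1/2·sL + 1·sR = 261/1313
mR = -1/2·sL + 0·sR = -9/13

18/13 90/101 261/1313 -9/13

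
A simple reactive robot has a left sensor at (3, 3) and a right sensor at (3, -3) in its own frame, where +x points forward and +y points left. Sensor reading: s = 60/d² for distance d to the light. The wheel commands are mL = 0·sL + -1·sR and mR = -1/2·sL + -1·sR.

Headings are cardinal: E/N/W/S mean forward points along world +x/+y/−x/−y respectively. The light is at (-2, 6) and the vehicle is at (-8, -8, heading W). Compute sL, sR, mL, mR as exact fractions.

left sensor world pos  = (-11, -11); dL² = 370
right sensor world pos = (-11, -5); dR² = 202
sL = 60/370 = 6/37
sR = 60/202 = 30/101
mL = 0·sL + -1·sR = -30/101
mR = -1/2·sL + -1·sR = -1413/3737

6/37 30/101 -30/101 -1413/3737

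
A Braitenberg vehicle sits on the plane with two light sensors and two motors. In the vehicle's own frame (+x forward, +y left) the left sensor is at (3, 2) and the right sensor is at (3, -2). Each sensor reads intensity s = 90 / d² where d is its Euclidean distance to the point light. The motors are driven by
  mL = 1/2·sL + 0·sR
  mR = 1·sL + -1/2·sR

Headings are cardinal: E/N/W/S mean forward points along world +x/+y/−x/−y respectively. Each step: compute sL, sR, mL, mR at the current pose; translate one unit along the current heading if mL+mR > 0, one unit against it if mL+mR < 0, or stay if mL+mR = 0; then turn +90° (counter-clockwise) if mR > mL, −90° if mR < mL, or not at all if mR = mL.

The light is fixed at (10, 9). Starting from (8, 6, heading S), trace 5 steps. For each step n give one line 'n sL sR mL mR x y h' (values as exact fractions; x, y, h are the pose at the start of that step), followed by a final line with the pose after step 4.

0 5/2 45/26 5/4 85/52 8 6 S
1 18 90/37 9 621/37 8 5 E
2 9 45 9/2 -27/2 9 5 N
3 90/13 90/53 45/13 4185/689 9 4 E
4 45/4 45/4 45/8 45/8 10 4 N
final 10 5 N

n=0: pose=(8,6,S); sL=5/2, sR=45/26; mL=5/4, mR=85/52; mL+mR=75/26 → advance +1; mR−mL=5/13 → turn +1·90°
n=1: pose=(8,5,E); sL=18, sR=90/37; mL=9, mR=621/37; mL+mR=954/37 → advance +1; mR−mL=288/37 → turn +1·90°
n=2: pose=(9,5,N); sL=9, sR=45; mL=9/2, mR=-27/2; mL+mR=-9 → advance -1; mR−mL=-18 → turn -1·90°
n=3: pose=(9,4,E); sL=90/13, sR=90/53; mL=45/13, mR=4185/689; mL+mR=6570/689 → advance +1; mR−mL=1800/689 → turn +1·90°
n=4: pose=(10,4,N); sL=45/4, sR=45/4; mL=45/8, mR=45/8; mL+mR=45/4 → advance +1; mR−mL=0 → turn +0·90°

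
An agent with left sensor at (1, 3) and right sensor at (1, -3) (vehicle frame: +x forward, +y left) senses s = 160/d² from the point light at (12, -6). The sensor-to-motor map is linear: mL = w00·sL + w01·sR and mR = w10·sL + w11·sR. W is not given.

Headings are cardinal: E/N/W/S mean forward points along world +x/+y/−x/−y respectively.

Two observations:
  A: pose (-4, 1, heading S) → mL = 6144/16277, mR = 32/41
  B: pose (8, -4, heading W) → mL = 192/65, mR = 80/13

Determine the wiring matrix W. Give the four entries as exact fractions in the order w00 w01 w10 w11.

obs A: pose=(-4,1,S) → sL=32/41, sR=160/397, mL=6144/16277, mR=32/41
obs B: pose=(8,-4,W) → sL=80/13, sR=16/5, mL=192/65, mR=80/13
sensor matrix S = [[32/41, 160/397], [80/13, 16/5]]; det S = 18432/1058005
solve [mL_A; mL_B] = S·[w00; w01] and [mR_A; mR_B] = S·[w10; w11]:
  w00 = 1, w01 = -1, w10 = 1, w11 = 0

1 -1 1 0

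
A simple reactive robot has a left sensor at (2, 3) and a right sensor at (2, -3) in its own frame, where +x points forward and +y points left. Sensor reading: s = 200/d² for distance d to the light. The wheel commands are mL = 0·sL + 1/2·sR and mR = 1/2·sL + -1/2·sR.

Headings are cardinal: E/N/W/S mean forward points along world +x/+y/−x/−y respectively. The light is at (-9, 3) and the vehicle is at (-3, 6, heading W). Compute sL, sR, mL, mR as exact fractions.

left sensor world pos  = (-5, 3); dL² = 16
right sensor world pos = (-5, 9); dR² = 52
sL = 200/16 = 25/2
sR = 200/52 = 50/13
mL = 0·sL + 1/2·sR = 25/13
mR = 1/2·sL + -1/2·sR = 225/52

25/2 50/13 25/13 225/52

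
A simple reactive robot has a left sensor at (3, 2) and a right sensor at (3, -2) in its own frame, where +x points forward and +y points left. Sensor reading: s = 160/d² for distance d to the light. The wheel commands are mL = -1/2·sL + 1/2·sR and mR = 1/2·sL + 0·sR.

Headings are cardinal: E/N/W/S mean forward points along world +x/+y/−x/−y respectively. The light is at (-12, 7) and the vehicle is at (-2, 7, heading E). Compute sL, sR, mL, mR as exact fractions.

left sensor world pos  = (1, 9); dL² = 173
right sensor world pos = (1, 5); dR² = 173
sL = 160/173 = 160/173
sR = 160/173 = 160/173
mL = -1/2·sL + 1/2·sR = 0
mR = 1/2·sL + 0·sR = 80/173

160/173 160/173 0 80/173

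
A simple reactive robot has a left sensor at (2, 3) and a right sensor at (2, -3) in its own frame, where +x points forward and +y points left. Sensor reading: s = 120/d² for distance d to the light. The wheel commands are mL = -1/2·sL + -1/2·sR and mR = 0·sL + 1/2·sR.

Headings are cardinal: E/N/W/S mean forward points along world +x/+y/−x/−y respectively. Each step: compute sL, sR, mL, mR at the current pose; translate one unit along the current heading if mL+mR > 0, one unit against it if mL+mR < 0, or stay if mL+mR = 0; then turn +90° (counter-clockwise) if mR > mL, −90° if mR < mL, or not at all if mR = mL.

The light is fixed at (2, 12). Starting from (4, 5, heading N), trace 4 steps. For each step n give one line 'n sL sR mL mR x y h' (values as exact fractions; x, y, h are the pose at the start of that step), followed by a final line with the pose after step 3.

0 60/13 12/5 -228/65 6/5 4 5 N
1 120/121 24/5 -1752/605 12/5 4 4 W
2 15/17 6/5 -177/170 3/5 5 4 S
3 120/41 24/25 -1992/1025 12/25 5 5 E
final 4 5 N

n=0: pose=(4,5,N); sL=60/13, sR=12/5; mL=-228/65, mR=6/5; mL+mR=-30/13 → advance -1; mR−mL=306/65 → turn +1·90°
n=1: pose=(4,4,W); sL=120/121, sR=24/5; mL=-1752/605, mR=12/5; mL+mR=-60/121 → advance -1; mR−mL=3204/605 → turn +1·90°
n=2: pose=(5,4,S); sL=15/17, sR=6/5; mL=-177/170, mR=3/5; mL+mR=-15/34 → advance -1; mR−mL=279/170 → turn +1·90°
n=3: pose=(5,5,E); sL=120/41, sR=24/25; mL=-1992/1025, mR=12/25; mL+mR=-60/41 → advance -1; mR−mL=2484/1025 → turn +1·90°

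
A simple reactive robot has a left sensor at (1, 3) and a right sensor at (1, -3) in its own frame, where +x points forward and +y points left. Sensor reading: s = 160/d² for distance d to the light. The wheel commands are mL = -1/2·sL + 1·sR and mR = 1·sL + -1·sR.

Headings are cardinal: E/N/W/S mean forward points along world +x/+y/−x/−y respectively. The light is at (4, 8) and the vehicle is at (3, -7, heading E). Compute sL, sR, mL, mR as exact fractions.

10/9 40/81 -5/81 50/81

left sensor world pos  = (4, -4); dL² = 144
right sensor world pos = (4, -10); dR² = 324
sL = 160/144 = 10/9
sR = 160/324 = 40/81
mL = -1/2·sL + 1·sR = -5/81
mR = 1·sL + -1·sR = 50/81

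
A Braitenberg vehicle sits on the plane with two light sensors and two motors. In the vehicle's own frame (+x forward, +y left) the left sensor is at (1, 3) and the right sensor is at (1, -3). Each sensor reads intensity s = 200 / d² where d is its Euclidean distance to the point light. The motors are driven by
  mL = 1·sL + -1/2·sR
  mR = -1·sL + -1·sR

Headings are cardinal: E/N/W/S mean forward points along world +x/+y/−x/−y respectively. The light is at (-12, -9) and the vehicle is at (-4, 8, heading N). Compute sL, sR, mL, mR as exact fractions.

left sensor world pos  = (-7, 9); dL² = 349
right sensor world pos = (-1, 9); dR² = 445
sL = 200/349 = 200/349
sR = 200/445 = 40/89
mL = 1·sL + -1/2·sR = 10820/31061
mR = -1·sL + -1·sR = -31760/31061

200/349 40/89 10820/31061 -31760/31061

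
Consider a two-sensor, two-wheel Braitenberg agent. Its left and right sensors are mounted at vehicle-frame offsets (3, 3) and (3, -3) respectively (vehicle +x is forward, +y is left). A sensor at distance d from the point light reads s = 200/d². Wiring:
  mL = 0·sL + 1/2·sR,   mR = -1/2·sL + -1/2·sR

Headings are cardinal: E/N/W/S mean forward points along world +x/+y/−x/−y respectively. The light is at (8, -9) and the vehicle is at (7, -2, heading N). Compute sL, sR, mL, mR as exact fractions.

50/29 25/13 25/26 -1375/754

left sensor world pos  = (4, 1); dL² = 116
right sensor world pos = (10, 1); dR² = 104
sL = 200/116 = 50/29
sR = 200/104 = 25/13
mL = 0·sL + 1/2·sR = 25/26
mR = -1/2·sL + -1/2·sR = -1375/754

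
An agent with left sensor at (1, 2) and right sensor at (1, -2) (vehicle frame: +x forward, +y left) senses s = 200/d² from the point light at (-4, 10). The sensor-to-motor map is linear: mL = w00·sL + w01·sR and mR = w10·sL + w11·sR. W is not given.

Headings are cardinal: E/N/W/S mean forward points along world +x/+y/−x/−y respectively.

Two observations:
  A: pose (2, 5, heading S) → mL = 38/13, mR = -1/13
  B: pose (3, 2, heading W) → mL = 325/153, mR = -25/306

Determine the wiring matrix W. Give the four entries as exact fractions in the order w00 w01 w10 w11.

1/2 1/2 -1 1/2

obs A: pose=(2,5,S) → sL=2, sR=50/13, mL=38/13, mR=-1/13
obs B: pose=(3,2,W) → sL=25/17, sR=25/9, mL=325/153, mR=-25/306
sensor matrix S = [[2, 50/13], [25/17, 25/9]]; det S = -200/1989
solve [mL_A; mL_B] = S·[w00; w01] and [mR_A; mR_B] = S·[w10; w11]:
  w00 = 1/2, w01 = 1/2, w10 = -1, w11 = 1/2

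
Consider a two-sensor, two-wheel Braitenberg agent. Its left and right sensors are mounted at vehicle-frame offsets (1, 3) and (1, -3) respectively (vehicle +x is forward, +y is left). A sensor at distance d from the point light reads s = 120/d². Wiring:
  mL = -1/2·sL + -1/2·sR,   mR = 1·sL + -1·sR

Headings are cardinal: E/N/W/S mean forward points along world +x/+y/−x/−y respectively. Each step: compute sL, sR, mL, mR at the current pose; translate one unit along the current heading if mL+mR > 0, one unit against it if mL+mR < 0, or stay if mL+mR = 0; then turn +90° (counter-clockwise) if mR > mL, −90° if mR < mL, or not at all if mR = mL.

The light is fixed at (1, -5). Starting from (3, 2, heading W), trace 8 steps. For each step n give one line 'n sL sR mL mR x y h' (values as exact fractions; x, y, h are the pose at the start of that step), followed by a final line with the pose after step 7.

0 120/17 120/101 -7080/1717 10080/1717 3 2 W
1 30/13 3 -69/26 -9/13 2 2 S
2 24/25 120/29 -1848/725 -2304/725 2 3 E
3 60/29 60/29 -60/29 0 1 3 S
4 24/29 120/37 -2184/1073 -2592/1073 1 4 E
5 30/17 3/2 -111/68 9/34 0 4 S
6 120/169 120/49 -13080/8281 -14400/8281 0 5 E
7 60/41 60/53 -2820/2173 720/2173 -1 5 S
final -1 6 E

n=0: pose=(3,2,W); sL=120/17, sR=120/101; mL=-7080/1717, mR=10080/1717; mL+mR=3000/1717 → advance +1; mR−mL=17160/1717 → turn +1·90°
n=1: pose=(2,2,S); sL=30/13, sR=3; mL=-69/26, mR=-9/13; mL+mR=-87/26 → advance -1; mR−mL=51/26 → turn +1·90°
n=2: pose=(2,3,E); sL=24/25, sR=120/29; mL=-1848/725, mR=-2304/725; mL+mR=-4152/725 → advance -1; mR−mL=-456/725 → turn -1·90°
n=3: pose=(1,3,S); sL=60/29, sR=60/29; mL=-60/29, mR=0; mL+mR=-60/29 → advance -1; mR−mL=60/29 → turn +1·90°
n=4: pose=(1,4,E); sL=24/29, sR=120/37; mL=-2184/1073, mR=-2592/1073; mL+mR=-4776/1073 → advance -1; mR−mL=-408/1073 → turn -1·90°
n=5: pose=(0,4,S); sL=30/17, sR=3/2; mL=-111/68, mR=9/34; mL+mR=-93/68 → advance -1; mR−mL=129/68 → turn +1·90°
n=6: pose=(0,5,E); sL=120/169, sR=120/49; mL=-13080/8281, mR=-14400/8281; mL+mR=-27480/8281 → advance -1; mR−mL=-1320/8281 → turn -1·90°
n=7: pose=(-1,5,S); sL=60/41, sR=60/53; mL=-2820/2173, mR=720/2173; mL+mR=-2100/2173 → advance -1; mR−mL=3540/2173 → turn +1·90°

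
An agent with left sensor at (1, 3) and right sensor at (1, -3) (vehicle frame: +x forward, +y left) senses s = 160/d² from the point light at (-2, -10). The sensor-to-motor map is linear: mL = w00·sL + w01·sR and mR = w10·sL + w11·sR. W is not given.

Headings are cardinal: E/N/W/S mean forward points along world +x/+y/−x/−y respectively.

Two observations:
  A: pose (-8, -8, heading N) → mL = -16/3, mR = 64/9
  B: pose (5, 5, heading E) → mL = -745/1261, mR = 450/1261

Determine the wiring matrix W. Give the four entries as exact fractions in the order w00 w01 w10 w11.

obs A: pose=(-8,-8,N) → sL=16/9, sR=80/9, mL=-16/3, mR=64/9
obs B: pose=(5,5,E) → sL=40/97, sR=10/13, mL=-745/1261, mR=450/1261
sensor matrix S = [[16/9, 80/9], [40/97, 10/13]]; det S = -26080/11349
solve [mL_A; mL_B] = S·[w00; w01] and [mR_A; mR_B] = S·[w10; w11]:
  w00 = -1/2, w01 = -1/2, w10 = -1, w11 = 1

-1/2 -1/2 -1 1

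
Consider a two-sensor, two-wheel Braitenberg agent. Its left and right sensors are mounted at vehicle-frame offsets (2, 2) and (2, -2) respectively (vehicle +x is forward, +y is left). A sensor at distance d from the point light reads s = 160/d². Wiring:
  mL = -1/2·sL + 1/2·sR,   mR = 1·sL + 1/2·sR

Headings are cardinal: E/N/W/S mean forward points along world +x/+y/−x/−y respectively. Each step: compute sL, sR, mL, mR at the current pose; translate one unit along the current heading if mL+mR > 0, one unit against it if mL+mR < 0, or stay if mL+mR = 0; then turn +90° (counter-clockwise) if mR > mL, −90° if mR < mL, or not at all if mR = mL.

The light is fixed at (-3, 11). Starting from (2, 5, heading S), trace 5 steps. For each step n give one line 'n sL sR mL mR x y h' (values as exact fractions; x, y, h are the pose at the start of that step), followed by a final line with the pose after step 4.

0 160/113 160/73 3200/8249 20720/8249 2 5 S
1 80/37 16/13 -224/481 1336/481 2 4 E
2 160/41 160/89 -3840/3649 17520/3649 3 4 N
3 2 5 3/2 9/2 3 5 W
4 160/113 160/73 3200/8249 20720/8249 2 5 S
final 2 4 E

n=0: pose=(2,5,S); sL=160/113, sR=160/73; mL=3200/8249, mR=20720/8249; mL+mR=23920/8249 → advance +1; mR−mL=240/113 → turn +1·90°
n=1: pose=(2,4,E); sL=80/37, sR=16/13; mL=-224/481, mR=1336/481; mL+mR=1112/481 → advance +1; mR−mL=120/37 → turn +1·90°
n=2: pose=(3,4,N); sL=160/41, sR=160/89; mL=-3840/3649, mR=17520/3649; mL+mR=13680/3649 → advance +1; mR−mL=240/41 → turn +1·90°
n=3: pose=(3,5,W); sL=2, sR=5; mL=3/2, mR=9/2; mL+mR=6 → advance +1; mR−mL=3 → turn +1·90°
n=4: pose=(2,5,S); sL=160/113, sR=160/73; mL=3200/8249, mR=20720/8249; mL+mR=23920/8249 → advance +1; mR−mL=240/113 → turn +1·90°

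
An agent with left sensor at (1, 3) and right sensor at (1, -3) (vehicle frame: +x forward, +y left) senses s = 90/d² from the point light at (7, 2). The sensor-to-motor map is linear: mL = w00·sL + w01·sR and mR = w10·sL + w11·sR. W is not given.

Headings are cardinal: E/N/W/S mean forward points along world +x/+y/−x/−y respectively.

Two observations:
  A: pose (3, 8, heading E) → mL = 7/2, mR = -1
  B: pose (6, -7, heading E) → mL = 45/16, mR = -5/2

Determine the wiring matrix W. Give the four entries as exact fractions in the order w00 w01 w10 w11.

1 1/2 -1 0

obs A: pose=(3,8,E) → sL=1, sR=5, mL=7/2, mR=-1
obs B: pose=(6,-7,E) → sL=5/2, sR=5/8, mL=45/16, mR=-5/2
sensor matrix S = [[1, 5], [5/2, 5/8]]; det S = -95/8
solve [mL_A; mL_B] = S·[w00; w01] and [mR_A; mR_B] = S·[w10; w11]:
  w00 = 1, w01 = 1/2, w10 = -1, w11 = 0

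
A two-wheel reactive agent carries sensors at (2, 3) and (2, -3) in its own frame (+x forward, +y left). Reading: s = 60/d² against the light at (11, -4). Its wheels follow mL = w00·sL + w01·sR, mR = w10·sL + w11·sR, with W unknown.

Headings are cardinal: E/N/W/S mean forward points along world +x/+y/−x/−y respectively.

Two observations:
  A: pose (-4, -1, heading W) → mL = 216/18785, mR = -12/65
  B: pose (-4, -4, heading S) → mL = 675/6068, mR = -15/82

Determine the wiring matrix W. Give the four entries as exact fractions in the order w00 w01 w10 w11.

obs A: pose=(-4,-1,W) → sL=60/289, sR=12/65, mL=216/18785, mR=-12/65
obs B: pose=(-4,-4,S) → sL=15/37, sR=15/82, mL=675/6068, mR=-15/82
sensor matrix S = [[60/289, 12/65], [15/37, 15/82]]; det S = -210114/5699369
solve [mL_A; mL_B] = S·[w00; w01] and [mR_A; mR_B] = S·[w10; w11]:
  w00 = 1/2, w01 = -1/2, w10 = 0, w11 = -1

1/2 -1/2 0 -1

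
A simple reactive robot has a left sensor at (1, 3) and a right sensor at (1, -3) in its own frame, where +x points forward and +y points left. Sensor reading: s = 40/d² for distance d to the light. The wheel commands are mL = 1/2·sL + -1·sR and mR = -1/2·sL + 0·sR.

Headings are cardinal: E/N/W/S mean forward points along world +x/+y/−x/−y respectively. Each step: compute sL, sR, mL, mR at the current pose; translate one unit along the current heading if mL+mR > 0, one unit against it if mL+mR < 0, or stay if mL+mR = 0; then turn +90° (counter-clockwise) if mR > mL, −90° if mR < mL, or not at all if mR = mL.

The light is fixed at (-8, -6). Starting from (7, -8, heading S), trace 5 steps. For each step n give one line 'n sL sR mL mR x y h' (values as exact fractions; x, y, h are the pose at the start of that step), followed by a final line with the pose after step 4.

n=0: pose=(7,-8,S); sL=40/333, sR=40/153; mL=-380/1887, mR=-20/333; mL+mR=-40/153 → advance -1; mR−mL=800/5661 → turn +1·90°
n=1: pose=(7,-7,E); sL=2/13, sR=5/34; mL=-31/442, mR=-1/13; mL+mR=-5/34 → advance -1; mR−mL=-3/442 → turn -1·90°
n=2: pose=(6,-7,S); sL=40/293, sR=8/25; mL=-1844/7325, mR=-20/293; mL+mR=-8/25 → advance -1; mR−mL=1344/7325 → turn +1·90°
n=3: pose=(6,-6,E); sL=20/117, sR=20/117; mL=-10/117, mR=-10/117; mL+mR=-20/117 → advance -1; mR−mL=0 → turn +0·90°
n=4: pose=(5,-6,E); sL=8/41, sR=8/41; mL=-4/41, mR=-4/41; mL+mR=-8/41 → advance -1; mR−mL=0 → turn +0·90°

0 40/333 40/153 -380/1887 -20/333 7 -8 S
1 2/13 5/34 -31/442 -1/13 7 -7 E
2 40/293 8/25 -1844/7325 -20/293 6 -7 S
3 20/117 20/117 -10/117 -10/117 6 -6 E
4 8/41 8/41 -4/41 -4/41 5 -6 E
final 4 -6 E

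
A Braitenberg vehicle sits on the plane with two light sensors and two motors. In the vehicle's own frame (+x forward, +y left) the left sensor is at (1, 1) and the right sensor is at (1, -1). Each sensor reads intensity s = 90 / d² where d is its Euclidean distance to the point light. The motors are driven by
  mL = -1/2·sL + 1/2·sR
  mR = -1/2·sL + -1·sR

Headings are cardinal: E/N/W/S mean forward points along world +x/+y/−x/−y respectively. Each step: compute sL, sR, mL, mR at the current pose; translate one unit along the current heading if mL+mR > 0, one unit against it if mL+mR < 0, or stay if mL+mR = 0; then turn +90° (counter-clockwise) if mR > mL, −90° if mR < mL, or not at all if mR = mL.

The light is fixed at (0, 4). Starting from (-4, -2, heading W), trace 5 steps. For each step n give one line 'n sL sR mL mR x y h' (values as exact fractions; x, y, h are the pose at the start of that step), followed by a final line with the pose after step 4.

0 45/37 9/5 54/185 -891/370 -4 -2 W
1 90/41 90/29 540/1189 -4995/1189 -3 -2 N
2 9/4 45/34 -63/136 -333/136 -3 -3 E
3 90/73 90/89 -720/6497 -10575/6497 -4 -3 S
4 45/37 9/5 54/185 -891/370 -4 -2 W
final -3 -2 N

n=0: pose=(-4,-2,W); sL=45/37, sR=9/5; mL=54/185, mR=-891/370; mL+mR=-783/370 → advance -1; mR−mL=-27/10 → turn -1·90°
n=1: pose=(-3,-2,N); sL=90/41, sR=90/29; mL=540/1189, mR=-4995/1189; mL+mR=-4455/1189 → advance -1; mR−mL=-135/29 → turn -1·90°
n=2: pose=(-3,-3,E); sL=9/4, sR=45/34; mL=-63/136, mR=-333/136; mL+mR=-99/34 → advance -1; mR−mL=-135/68 → turn -1·90°
n=3: pose=(-4,-3,S); sL=90/73, sR=90/89; mL=-720/6497, mR=-10575/6497; mL+mR=-11295/6497 → advance -1; mR−mL=-135/89 → turn -1·90°
n=4: pose=(-4,-2,W); sL=45/37, sR=9/5; mL=54/185, mR=-891/370; mL+mR=-783/370 → advance -1; mR−mL=-27/10 → turn -1·90°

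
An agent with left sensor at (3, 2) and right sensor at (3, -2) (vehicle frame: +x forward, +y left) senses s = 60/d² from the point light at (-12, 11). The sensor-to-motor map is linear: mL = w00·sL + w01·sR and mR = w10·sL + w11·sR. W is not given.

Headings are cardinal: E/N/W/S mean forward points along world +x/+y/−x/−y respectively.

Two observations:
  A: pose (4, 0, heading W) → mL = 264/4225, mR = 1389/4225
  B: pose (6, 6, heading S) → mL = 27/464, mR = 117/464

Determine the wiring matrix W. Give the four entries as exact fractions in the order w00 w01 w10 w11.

-1 1 1/2 1

obs A: pose=(4,0,W) → sL=30/169, sR=6/25, mL=264/4225, mR=1389/4225
obs B: pose=(6,6,S) → sL=15/116, sR=3/16, mL=27/464, mR=117/464
sensor matrix S = [[30/169, 6/25], [15/116, 3/16]]; det S = 441/196040
solve [mL_A; mL_B] = S·[w00; w01] and [mR_A; mR_B] = S·[w10; w11]:
  w00 = -1, w01 = 1, w10 = 1/2, w11 = 1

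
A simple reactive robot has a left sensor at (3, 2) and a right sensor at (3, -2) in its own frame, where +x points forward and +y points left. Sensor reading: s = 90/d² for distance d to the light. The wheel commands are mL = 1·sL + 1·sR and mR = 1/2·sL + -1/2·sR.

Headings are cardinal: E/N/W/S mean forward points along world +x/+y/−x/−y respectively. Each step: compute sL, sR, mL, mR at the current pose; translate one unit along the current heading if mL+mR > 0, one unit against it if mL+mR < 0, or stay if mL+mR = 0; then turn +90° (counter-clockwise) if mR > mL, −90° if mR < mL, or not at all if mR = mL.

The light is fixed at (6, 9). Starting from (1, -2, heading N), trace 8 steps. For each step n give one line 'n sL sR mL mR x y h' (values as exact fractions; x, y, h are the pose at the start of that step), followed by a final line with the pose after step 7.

0 90/113 90/73 16740/8249 -1800/8249 1 -2 N
1 45/34 45/74 1215/629 225/629 1 -1 E
2 90/173 18/41 6804/7093 288/7093 2 -1 S
3 45/109 9/13 1566/1417 -198/1417 2 -2 W
4 90/113 90/73 16740/8249 -1800/8249 1 -2 N
5 45/34 45/74 1215/629 225/629 1 -1 E
6 90/173 18/41 6804/7093 288/7093 2 -1 S
7 45/109 9/13 1566/1417 -198/1417 2 -2 W
final 1 -2 N

n=0: pose=(1,-2,N); sL=90/113, sR=90/73; mL=16740/8249, mR=-1800/8249; mL+mR=14940/8249 → advance +1; mR−mL=-18540/8249 → turn -1·90°
n=1: pose=(1,-1,E); sL=45/34, sR=45/74; mL=1215/629, mR=225/629; mL+mR=1440/629 → advance +1; mR−mL=-990/629 → turn -1·90°
n=2: pose=(2,-1,S); sL=90/173, sR=18/41; mL=6804/7093, mR=288/7093; mL+mR=7092/7093 → advance +1; mR−mL=-6516/7093 → turn -1·90°
n=3: pose=(2,-2,W); sL=45/109, sR=9/13; mL=1566/1417, mR=-198/1417; mL+mR=1368/1417 → advance +1; mR−mL=-1764/1417 → turn -1·90°
n=4: pose=(1,-2,N); sL=90/113, sR=90/73; mL=16740/8249, mR=-1800/8249; mL+mR=14940/8249 → advance +1; mR−mL=-18540/8249 → turn -1·90°
n=5: pose=(1,-1,E); sL=45/34, sR=45/74; mL=1215/629, mR=225/629; mL+mR=1440/629 → advance +1; mR−mL=-990/629 → turn -1·90°
n=6: pose=(2,-1,S); sL=90/173, sR=18/41; mL=6804/7093, mR=288/7093; mL+mR=7092/7093 → advance +1; mR−mL=-6516/7093 → turn -1·90°
n=7: pose=(2,-2,W); sL=45/109, sR=9/13; mL=1566/1417, mR=-198/1417; mL+mR=1368/1417 → advance +1; mR−mL=-1764/1417 → turn -1·90°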